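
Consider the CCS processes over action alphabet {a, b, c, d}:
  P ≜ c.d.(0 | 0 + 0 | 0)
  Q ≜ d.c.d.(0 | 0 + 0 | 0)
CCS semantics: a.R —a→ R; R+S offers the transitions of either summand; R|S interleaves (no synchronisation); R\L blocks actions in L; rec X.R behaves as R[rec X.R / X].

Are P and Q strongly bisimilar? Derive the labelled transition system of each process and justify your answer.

LTS(P): 3 reachable states
  u0 = c.d.(0 | 0 + 0 | 0) ⊢ =c=> u1
  u1 = d.(0 | 0 + 0 | 0) ⊢ =d=> u2
  u2 = 0 | 0 + 0 | 0 ⊢ stopped
LTS(Q): 4 reachable states
  v0 = d.c.d.(0 | 0 + 0 | 0) ⊢ =d=> v1
  v1 = c.d.(0 | 0 + 0 | 0) ⊢ =c=> v2
  v2 = d.(0 | 0 + 0 | 0) ⊢ =d=> v3
  v3 = 0 | 0 + 0 | 0 ⊢ stopped
Bisimilarity quotient blocks:
  B0 = {u0, v1}
  B1 = {u1, v2}
  B2 = {u2, v3}
  B3 = {v0}
u0 ∈ B0, v0 ∈ B3 → different blocks

not bisimilar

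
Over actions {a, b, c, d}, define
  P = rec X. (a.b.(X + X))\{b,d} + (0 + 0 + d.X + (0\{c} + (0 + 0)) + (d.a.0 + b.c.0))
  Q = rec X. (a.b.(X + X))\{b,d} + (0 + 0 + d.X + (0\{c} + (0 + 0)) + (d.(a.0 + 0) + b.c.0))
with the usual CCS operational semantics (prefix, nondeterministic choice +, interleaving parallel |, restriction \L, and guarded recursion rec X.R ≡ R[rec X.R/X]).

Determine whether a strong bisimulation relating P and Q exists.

bisimilar

Reachable graph of P (5 states):
  m0 = rec X. (a.b.(X + X))\{b,d} + (0 + 0 + d.X + (0\{c} + (0 + 0)) + (d.a.0 + b.c.0)) → —a→ m1, —b→ m2, —d→ m0, —d→ m3
  m1 = (b.((rec X. (a.b.(X + X))\{b,d} + (0 + 0 + d.X + (0\{c} + (0 + 0)) + (d.a.0 + b.c.0))) + (rec X. (a.b.(X + X))\{b,d} + (0 + 0 + d.X + (0\{c} + (0 + 0)) + (d.a.0 + b.c.0)))))\{b,d} → stopped
  m2 = c.0 → —c→ m4
  m3 = a.0 → —a→ m4
  m4 = 0 → stopped
Reachable graph of Q (5 states):
  n0 = rec X. (a.b.(X + X))\{b,d} + (0 + 0 + d.X + (0\{c} + (0 + 0)) + (d.(a.0 + 0) + b.c.0)) → —a→ n1, —b→ n2, —d→ n0, —d→ n3
  n1 = (b.((rec X. (a.b.(X + X))\{b,d} + (0 + 0 + d.X + (0\{c} + (0 + 0)) + (d.(a.0 + 0) + b.c.0))) + (rec X. (a.b.(X + X))\{b,d} + (0 + 0 + d.X + (0\{c} + (0 + 0)) + (d.(a.0 + 0) + b.c.0)))))\{b,d} → stopped
  n2 = c.0 → —c→ n4
  n3 = a.0 + 0 → —a→ n4
  n4 = 0 → stopped
Partition-refinement fixed point:
  B0 = {m0, n0}
  B1 = {m3, n3}
  B2 = {m1, m4, n1, n4}
  B3 = {m2, n2}
m0 ∈ B0, n0 ∈ B0 → same block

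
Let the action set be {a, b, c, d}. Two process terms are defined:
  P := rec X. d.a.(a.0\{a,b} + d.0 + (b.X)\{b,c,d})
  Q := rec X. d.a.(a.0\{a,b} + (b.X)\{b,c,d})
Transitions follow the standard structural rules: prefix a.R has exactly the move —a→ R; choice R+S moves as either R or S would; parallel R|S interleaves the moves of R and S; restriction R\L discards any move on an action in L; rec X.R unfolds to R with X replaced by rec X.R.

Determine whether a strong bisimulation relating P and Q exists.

NO

P's transition system — 5 states:
  u0 = rec X. d.a.(a.0\{a,b} + d.0 + (b.X)\{b,c,d}) has moves -d-> u1
  u1 = a.(a.0\{a,b} + d.0 + (b.(rec X. d.a.(a.0\{a,b} + d.0 + (b.X)\{b,c,d})))\{b,c,d}) has moves -a-> u2
  u2 = a.0\{a,b} + d.0 + (b.(rec X. d.a.(a.0\{a,b} + d.0 + (b.X)\{b,c,d})))\{b,c,d} has moves -a-> u3, -d-> u4
  u3 = 0\{a,b} has moves stopped
  u4 = 0 has moves stopped
Q's transition system — 4 states:
  v0 = rec X. d.a.(a.0\{a,b} + (b.X)\{b,c,d}) has moves -d-> v1
  v1 = a.(a.0\{a,b} + (b.(rec X. d.a.(a.0\{a,b} + (b.X)\{b,c,d})))\{b,c,d}) has moves -a-> v2
  v2 = a.0\{a,b} + (b.(rec X. d.a.(a.0\{a,b} + (b.X)\{b,c,d})))\{b,c,d} has moves -a-> v3
  v3 = 0\{a,b} has moves stopped
Bisimilarity quotient blocks:
  B0 = {u0}
  B1 = {u1}
  B2 = {u2}
  B3 = {u3, u4, v3}
  B4 = {v0}
  B5 = {v1}
  B6 = {v2}
u0 ∈ B0, v0 ∈ B4 → different blocks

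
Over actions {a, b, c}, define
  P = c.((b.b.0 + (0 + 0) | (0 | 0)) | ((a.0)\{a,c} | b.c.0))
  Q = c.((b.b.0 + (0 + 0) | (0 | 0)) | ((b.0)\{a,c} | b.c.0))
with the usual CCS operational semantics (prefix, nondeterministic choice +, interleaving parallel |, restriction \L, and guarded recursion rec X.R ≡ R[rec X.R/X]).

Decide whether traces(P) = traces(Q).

NO — witness ⟨cbbbb⟩

Reachable graph of P (10 states):
  m0 = c.((b.b.0 + (0 + 0) | (0 | 0)) | ((a.0)\{a,c} | b.c.0)) :: ··c··> m1
  m1 = (b.b.0 + (0 + 0) | (0 | 0)) | ((a.0)\{a,c} | b.c.0) :: ··b··> m2, ··b··> m3
  m2 = (b.b.0 + (0 + 0) | (0 | 0)) | ((a.0)\{a,c} | c.0) :: ··b··> m4, ··c··> m5
  m3 = b.0 | ((a.0)\{a,c} | b.c.0) :: ··b··> m4, ··b··> m6
  m4 = b.0 | ((a.0)\{a,c} | c.0) :: ··b··> m7, ··c··> m8
  m5 = (b.b.0 + (0 + 0) | (0 | 0)) | ((a.0)\{a,c} | 0) :: ··b··> m8
  m6 = 0 | ((a.0)\{a,c} | b.c.0) :: ··b··> m7
  m7 = 0 | ((a.0)\{a,c} | c.0) :: ··c··> m9
  m8 = b.0 | ((a.0)\{a,c} | 0) :: ··b··> m9
  m9 = 0 | ((a.0)\{a,c} | 0) :: (no moves)
Reachable graph of Q (19 states):
  n0 = c.((b.b.0 + (0 + 0) | (0 | 0)) | ((b.0)\{a,c} | b.c.0)) :: ··c··> n1
  n1 = (b.b.0 + (0 + 0) | (0 | 0)) | ((b.0)\{a,c} | b.c.0) :: ··b··> n2, ··b··> n3, ··b··> n4
  n2 = (b.b.0 + (0 + 0) | (0 | 0)) | ((b.0)\{a,c} | c.0) :: ··b··> n5, ··b··> n6, ··c··> n7
  n3 = (b.b.0 + (0 + 0) | (0 | 0)) | (0\{a,c} | b.c.0) :: ··b··> n5, ··b··> n8
  n4 = b.0 | ((b.0)\{a,c} | b.c.0) :: ··b··> n6, ··b··> n8, ··b··> n9
  n5 = (b.b.0 + (0 + 0) | (0 | 0)) | (0\{a,c} | c.0) :: ··b··> n10, ··c··> n11
  n6 = b.0 | ((b.0)\{a,c} | c.0) :: ··b··> n10, ··b··> n12, ··c··> n13
  n7 = (b.b.0 + (0 + 0) | (0 | 0)) | ((b.0)\{a,c} | 0) :: ··b··> n11, ··b··> n13
  n8 = b.0 | (0\{a,c} | b.c.0) :: ··b··> n10, ··b··> n14
  n9 = 0 | ((b.0)\{a,c} | b.c.0) :: ··b··> n12, ··b··> n14
  n10 = b.0 | (0\{a,c} | c.0) :: ··b··> n15, ··c··> n16
  n11 = (b.b.0 + (0 + 0) | (0 | 0)) | (0\{a,c} | 0) :: ··b··> n16
  n12 = 0 | ((b.0)\{a,c} | c.0) :: ··b··> n15, ··c··> n17
  n13 = b.0 | ((b.0)\{a,c} | 0) :: ··b··> n16, ··b··> n17
  n14 = 0 | (0\{a,c} | b.c.0) :: ··b··> n15
  n15 = 0 | (0\{a,c} | c.0) :: ··c··> n18
  n16 = b.0 | (0\{a,c} | 0) :: ··b··> n18
  n17 = 0 | ((b.0)\{a,c} | 0) :: ··b··> n18
  n18 = 0 | (0\{a,c} | 0) :: (no moves)
Executing cbbbb from Q (initial set {n0}):
  step 1 (c): {n1}
  step 2 (b): {n2, n3, n4}
  step 3 (b): {n5, n6, n8, n9}
  step 4 (b): {n10, n12, n14}
  step 5 (b): {n15}
  ✓ Q
Executing cbbbb from P (initial set {m0}):
  step 1 (c): {m1}
  step 2 (b): {m2, m3}
  step 3 (b): {m4, m6}
  step 4 (b): {m7}
  step 5 (b): ∅ (P stuck)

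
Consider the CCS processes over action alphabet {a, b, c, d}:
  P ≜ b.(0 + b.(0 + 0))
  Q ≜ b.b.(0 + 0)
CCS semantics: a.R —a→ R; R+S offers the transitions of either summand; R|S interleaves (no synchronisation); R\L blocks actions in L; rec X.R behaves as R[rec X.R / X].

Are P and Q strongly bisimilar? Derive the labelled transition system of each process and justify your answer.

P's transition system — 3 states:
  p0 = b.(0 + b.(0 + 0)) has moves —b→ p1
  p1 = 0 + b.(0 + 0) has moves —b→ p2
  p2 = 0 + 0 has moves stopped
Q's transition system — 3 states:
  q0 = b.b.(0 + 0) has moves —b→ q1
  q1 = b.(0 + 0) has moves —b→ q2
  q2 = 0 + 0 has moves stopped
Partition-refinement fixed point:
  B0 = {p0, q0}
  B1 = {p1, q1}
  B2 = {p2, q2}
p0 ∈ B0, q0 ∈ B0 → same block

P ~ Q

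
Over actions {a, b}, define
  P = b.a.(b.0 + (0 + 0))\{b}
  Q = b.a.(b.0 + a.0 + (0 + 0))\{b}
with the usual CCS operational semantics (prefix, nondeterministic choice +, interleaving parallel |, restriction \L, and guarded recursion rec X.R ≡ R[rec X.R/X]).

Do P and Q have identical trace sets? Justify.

traces(P) ≠ traces(Q) — witness ⟨baa⟩

LTS(P): 3 reachable states
  p0 = b.a.(b.0 + (0 + 0))\{b} :: -b-> p1
  p1 = a.(b.0 + (0 + 0))\{b} :: -a-> p2
  p2 = (b.0 + (0 + 0))\{b} :: stopped
LTS(Q): 4 reachable states
  q0 = b.a.(b.0 + a.0 + (0 + 0))\{b} :: -b-> q1
  q1 = a.(b.0 + a.0 + (0 + 0))\{b} :: -a-> q2
  q2 = (b.0 + a.0 + (0 + 0))\{b} :: -a-> q3
  q3 = 0\{b} :: stopped
Run σ = ⟨baa⟩ on Q: start {q0}
  step 1 (b): {q1}
  step 2 (a): {q2}
  step 3 (a): {q3}
  ✓ Q
Run σ = ⟨baa⟩ on P: start {p0}
  step 1 (b): {p1}
  step 2 (a): {p2}
  step 3 (a): ∅ (P stuck)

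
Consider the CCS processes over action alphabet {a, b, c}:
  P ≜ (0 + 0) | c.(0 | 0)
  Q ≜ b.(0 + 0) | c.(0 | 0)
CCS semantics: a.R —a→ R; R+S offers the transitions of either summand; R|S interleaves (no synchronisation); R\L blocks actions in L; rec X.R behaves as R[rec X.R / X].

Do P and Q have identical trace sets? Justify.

trace-distinct — witness ⟨b⟩

LTS(P): 2 reachable states
  m0 = (0 + 0) | c.(0 | 0) has moves -c-> m1
  m1 = (0 + 0) | (0 | 0) has moves stopped
LTS(Q): 4 reachable states
  n0 = b.(0 + 0) | c.(0 | 0) has moves -b-> n1, -c-> n2
  n1 = (0 + 0) | c.(0 | 0) has moves -c-> n3
  n2 = b.(0 + 0) | (0 | 0) has moves -b-> n3
  n3 = (0 + 0) | (0 | 0) has moves stopped
Run σ = ⟨b⟩ on Q: start {n0}
  after b @ step 1: {n1}
  Q completes σ.
Run σ = ⟨b⟩ on P: start {m0}
  after b @ step 1: ∅  — P cannot continue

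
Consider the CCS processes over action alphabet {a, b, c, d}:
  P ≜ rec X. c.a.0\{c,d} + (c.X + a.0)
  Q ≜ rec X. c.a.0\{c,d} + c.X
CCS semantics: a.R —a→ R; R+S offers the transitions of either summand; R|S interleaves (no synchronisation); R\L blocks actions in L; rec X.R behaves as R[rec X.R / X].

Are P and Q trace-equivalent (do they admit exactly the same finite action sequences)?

LTS(P): 4 reachable states
  m0 = rec X. c.a.0\{c,d} + (c.X + a.0) → -a-> m1, -c-> m0, -c-> m2
  m1 = 0 → ·
  m2 = a.0\{c,d} → -a-> m3
  m3 = 0\{c,d} → ·
LTS(Q): 3 reachable states
  n0 = rec X. c.a.0\{c,d} + c.X → -c-> n0, -c-> n1
  n1 = a.0\{c,d} → -a-> n2
  n2 = 0\{c,d} → ·
Trace ⟨a⟩ through P, begin at {m0}:
  after a @ step 1: {m1}
  P completes σ.
Trace ⟨a⟩ through Q, begin at {n0}:
  after a @ step 1: no successor for Q

NO — witness ⟨a⟩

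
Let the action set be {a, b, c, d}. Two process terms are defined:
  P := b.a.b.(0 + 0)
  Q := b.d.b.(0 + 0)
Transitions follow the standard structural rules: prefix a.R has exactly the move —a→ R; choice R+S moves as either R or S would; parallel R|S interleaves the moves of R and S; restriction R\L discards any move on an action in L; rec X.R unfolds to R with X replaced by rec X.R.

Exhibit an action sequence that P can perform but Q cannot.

LTS(P): 4 reachable states
  m0 = b.a.b.(0 + 0) ⊢ -b-> m1
  m1 = a.b.(0 + 0) ⊢ -a-> m2
  m2 = b.(0 + 0) ⊢ -b-> m3
  m3 = 0 + 0 ⊢ (no moves)
LTS(Q): 4 reachable states
  n0 = b.d.b.(0 + 0) ⊢ -b-> n1
  n1 = d.b.(0 + 0) ⊢ -d-> n2
  n2 = b.(0 + 0) ⊢ -b-> n3
  n3 = 0 + 0 ⊢ (no moves)
Trace ⟨ba⟩ through P, begin at {m0}:
  [1] b ⇒ {m1}
  [2] a ⇒ {m2}
  ✓ P
Trace ⟨ba⟩ through Q, begin at {n0}:
  [1] b ⇒ {n1}
  [2] a ⇒ no successor for Q

ba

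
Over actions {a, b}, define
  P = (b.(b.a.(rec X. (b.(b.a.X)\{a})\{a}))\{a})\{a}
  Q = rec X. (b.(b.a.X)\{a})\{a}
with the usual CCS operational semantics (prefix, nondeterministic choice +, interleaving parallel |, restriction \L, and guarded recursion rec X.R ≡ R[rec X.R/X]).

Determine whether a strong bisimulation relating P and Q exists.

YES

Reachable graph of P (3 states):
  u0 = (b.(b.a.(rec X. (b.(b.a.X)\{a})\{a}))\{a})\{a} | —b→ u1
  u1 = (b.a.(rec X. (b.(b.a.X)\{a})\{a}))\{a}\{a} | —b→ u2
  u2 = (a.(rec X. (b.(b.a.X)\{a})\{a}))\{a}\{a} | ·
Reachable graph of Q (3 states):
  v0 = rec X. (b.(b.a.X)\{a})\{a} | —b→ v1
  v1 = (b.a.(rec X. (b.(b.a.X)\{a})\{a}))\{a}\{a} | —b→ v2
  v2 = (a.(rec X. (b.(b.a.X)\{a})\{a}))\{a}\{a} | ·
Partition-refinement fixed point:
  B0 = {u0, v0}
  B1 = {u1, v1}
  B2 = {u2, v2}
u0 ∈ B0, v0 ∈ B0 → same block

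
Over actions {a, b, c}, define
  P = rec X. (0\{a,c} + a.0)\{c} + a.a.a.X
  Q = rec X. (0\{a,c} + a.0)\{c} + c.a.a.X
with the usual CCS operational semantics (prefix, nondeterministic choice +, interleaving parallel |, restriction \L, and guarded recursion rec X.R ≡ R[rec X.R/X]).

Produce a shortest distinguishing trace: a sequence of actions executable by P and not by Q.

Reachable graph of P (4 states):
  u0 = rec X. (0\{a,c} + a.0)\{c} + a.a.a.X | —a→ u1, —a→ u2
  u1 = 0\{c} | stopped
  u2 = a.a.(rec X. (0\{a,c} + a.0)\{c} + a.a.a.X) | —a→ u3
  u3 = a.(rec X. (0\{a,c} + a.0)\{c} + a.a.a.X) | —a→ u0
Reachable graph of Q (4 states):
  v0 = rec X. (0\{a,c} + a.0)\{c} + c.a.a.X | —a→ v1, —c→ v2
  v1 = 0\{c} | stopped
  v2 = a.a.(rec X. (0\{a,c} + a.0)\{c} + c.a.a.X) | —a→ v3
  v3 = a.(rec X. (0\{a,c} + a.0)\{c} + c.a.a.X) | —a→ v0
Executing aa from P (initial set {u0}):
  [1] a ⇒ {u1, u2}
  [2] a ⇒ {u3}
  ✓ P
Executing aa from Q (initial set {v0}):
  [1] a ⇒ {v1}
  [2] a ⇒ ∅  — Q cannot continue

aa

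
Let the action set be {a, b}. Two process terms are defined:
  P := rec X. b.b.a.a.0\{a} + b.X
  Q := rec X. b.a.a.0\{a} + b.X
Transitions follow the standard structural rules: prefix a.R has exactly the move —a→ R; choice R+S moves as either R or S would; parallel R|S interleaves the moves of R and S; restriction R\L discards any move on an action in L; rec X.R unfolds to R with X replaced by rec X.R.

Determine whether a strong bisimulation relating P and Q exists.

P's transition system — 5 states:
  p0 = rec X. b.b.a.a.0\{a} + b.X | =b=> p0, =b=> p1
  p1 = b.a.a.0\{a} | =b=> p2
  p2 = a.a.0\{a} | =a=> p3
  p3 = a.0\{a} | =a=> p4
  p4 = 0\{a} | ∅
Q's transition system — 4 states:
  q0 = rec X. b.a.a.0\{a} + b.X | =b=> q0, =b=> q1
  q1 = a.a.0\{a} | =a=> q2
  q2 = a.0\{a} | =a=> q3
  q3 = 0\{a} | ∅
Coarsest stable partition (strong bisimilarity classes):
  B0 = {p0}
  B1 = {p1}
  B2 = {p2, q1}
  B3 = {p3, q2}
  B4 = {p4, q3}
  B5 = {q0}
p0 ∈ B0, q0 ∈ B5 → different blocks

NO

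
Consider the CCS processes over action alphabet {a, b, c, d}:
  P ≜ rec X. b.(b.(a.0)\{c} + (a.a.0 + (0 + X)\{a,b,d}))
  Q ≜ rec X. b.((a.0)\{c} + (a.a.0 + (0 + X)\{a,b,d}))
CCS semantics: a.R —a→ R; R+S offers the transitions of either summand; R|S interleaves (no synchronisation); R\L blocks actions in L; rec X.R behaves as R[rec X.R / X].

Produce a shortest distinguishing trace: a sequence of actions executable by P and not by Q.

bb

LTS(P): 6 reachable states
  u0 = rec X. b.(b.(a.0)\{c} + (a.a.0 + (0 + X)\{a,b,d})) :: ··b··> u1
  u1 = b.(a.0)\{c} + (a.a.0 + (0 + (rec X. b.(b.(a.0)\{c} + (a.a.0 + (0 + X)\{a,b,d}))))\{a,b,d}) :: ··a··> u2, ··b··> u3
  u2 = a.0 :: ··a··> u4
  u3 = (a.0)\{c} :: ··a··> u5
  u4 = 0 :: deadlocked
  u5 = 0\{c} :: deadlocked
LTS(Q): 5 reachable states
  v0 = rec X. b.((a.0)\{c} + (a.a.0 + (0 + X)\{a,b,d})) :: ··b··> v1
  v1 = (a.0)\{c} + (a.a.0 + (0 + (rec X. b.((a.0)\{c} + (a.a.0 + (0 + X)\{a,b,d}))))\{a,b,d}) :: ··a··> v2, ··a··> v3
  v2 = 0\{c} :: deadlocked
  v3 = a.0 :: ··a··> v4
  v4 = 0 :: deadlocked
Run σ = ⟨bb⟩ on P: start {u0}
  after b @ step 1: {u1}
  after b @ step 2: {u3}
  ✓ P
Run σ = ⟨bb⟩ on Q: start {v0}
  after b @ step 1: {v1}
  after b @ step 2: ∅ (Q stuck)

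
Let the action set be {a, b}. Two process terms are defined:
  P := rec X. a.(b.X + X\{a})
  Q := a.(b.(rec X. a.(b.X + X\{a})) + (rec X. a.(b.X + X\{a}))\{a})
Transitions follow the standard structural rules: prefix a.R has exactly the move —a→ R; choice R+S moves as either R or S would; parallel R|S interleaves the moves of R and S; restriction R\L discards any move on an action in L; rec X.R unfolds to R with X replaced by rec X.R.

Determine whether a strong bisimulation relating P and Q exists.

bisimilar

LTS(P): 2 reachable states
  u0 = rec X. a.(b.X + X\{a}) → -a-> u1
  u1 = b.(rec X. a.(b.X + X\{a})) + (rec X. a.(b.X + X\{a}))\{a} → -b-> u0
LTS(Q): 3 reachable states
  v0 = a.(b.(rec X. a.(b.X + X\{a})) + (rec X. a.(b.X + X\{a}))\{a}) → -a-> v1
  v1 = b.(rec X. a.(b.X + X\{a})) + (rec X. a.(b.X + X\{a}))\{a} → -b-> v2
  v2 = rec X. a.(b.X + X\{a}) → -a-> v1
Partition-refinement fixed point:
  B0 = {u0, v0, v2}
  B1 = {u1, v1}
u0 ∈ B0, v0 ∈ B0 → same block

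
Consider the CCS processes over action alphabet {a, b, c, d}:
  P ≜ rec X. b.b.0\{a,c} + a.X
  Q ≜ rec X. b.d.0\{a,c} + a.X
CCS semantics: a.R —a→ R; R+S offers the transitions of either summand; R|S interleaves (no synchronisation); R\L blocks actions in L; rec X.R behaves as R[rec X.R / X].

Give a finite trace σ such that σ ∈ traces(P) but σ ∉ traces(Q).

Reachable graph of P (3 states):
  u0 = rec X. b.b.0\{a,c} + a.X → ··a··> u0, ··b··> u1
  u1 = b.0\{a,c} → ··b··> u2
  u2 = 0\{a,c} → ·
Reachable graph of Q (3 states):
  v0 = rec X. b.d.0\{a,c} + a.X → ··a··> v0, ··b··> v1
  v1 = d.0\{a,c} → ··d··> v2
  v2 = 0\{a,c} → ·
Run σ = ⟨bb⟩ on P: start {u0}
  step 1 (b): {u1}
  step 2 (b): {u2}
  P completes σ.
Run σ = ⟨bb⟩ on Q: start {v0}
  step 1 (b): {v1}
  step 2 (b): no successor for Q

bb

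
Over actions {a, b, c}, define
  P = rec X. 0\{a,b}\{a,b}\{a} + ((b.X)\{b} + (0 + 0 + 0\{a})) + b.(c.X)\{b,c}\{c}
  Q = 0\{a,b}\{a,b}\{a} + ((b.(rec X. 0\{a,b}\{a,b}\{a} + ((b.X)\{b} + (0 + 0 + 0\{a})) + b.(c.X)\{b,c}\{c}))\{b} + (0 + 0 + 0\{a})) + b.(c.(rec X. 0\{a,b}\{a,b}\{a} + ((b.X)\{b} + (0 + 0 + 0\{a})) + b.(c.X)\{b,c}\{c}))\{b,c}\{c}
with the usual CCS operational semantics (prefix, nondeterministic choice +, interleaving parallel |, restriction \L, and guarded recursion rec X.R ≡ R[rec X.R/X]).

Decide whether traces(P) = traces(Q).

YES

Reachable graph of P (2 states):
  s0 = rec X. 0\{a,b}\{a,b}\{a} + ((b.X)\{b} + (0 + 0 + 0\{a})) + b.(c.X)\{b,c}\{c} ⊢ ··b··> s1
  s1 = (c.(rec X. 0\{a,b}\{a,b}\{a} + ((b.X)\{b} + (0 + 0 + 0\{a})) + b.(c.X)\{b,c}\{c}))\{b,c}\{c} ⊢ ∅
Reachable graph of Q (2 states):
  t0 = 0\{a,b}\{a,b}\{a} + ((b.(rec X. 0\{a,b}\{a,b}\{a} + ((b.X)\{b} + (0 + 0 + 0\{a})) + b.(c.X)\{b,c}\{c}))\{b} + (0 + 0 + 0\{a})) + b.(c.(rec X. 0\{a,b}\{a,b}\{a} + ((b.X)\{b} + (0 + 0 + 0\{a})) + b.(c.X)\{b,c}\{c}))\{b,c}\{c} ⊢ ··b··> t1
  t1 = (c.(rec X. 0\{a,b}\{a,b}\{a} + ((b.X)\{b} + (0 + 0 + 0\{a})) + b.(c.X)\{b,c}\{c}))\{b,c}\{c} ⊢ ∅
Coarsest stable partition (strong bisimilarity classes):
  B0 = {s0, t0}
  B1 = {s1, t1}
s0 ∈ B0, t0 ∈ B0 → same block
Bisimilar ⇒ trace-equivalent.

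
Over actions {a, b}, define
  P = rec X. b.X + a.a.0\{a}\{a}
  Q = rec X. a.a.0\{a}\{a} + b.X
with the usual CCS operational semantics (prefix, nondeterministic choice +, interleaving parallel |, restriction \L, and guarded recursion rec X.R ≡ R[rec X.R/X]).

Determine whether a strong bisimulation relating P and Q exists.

P ~ Q

Reachable graph of P (3 states):
  p0 = rec X. b.X + a.a.0\{a}\{a} ⊢ =a=> p1, =b=> p0
  p1 = a.0\{a}\{a} ⊢ =a=> p2
  p2 = 0\{a}\{a} ⊢ stopped
Reachable graph of Q (3 states):
  q0 = rec X. a.a.0\{a}\{a} + b.X ⊢ =a=> q1, =b=> q0
  q1 = a.0\{a}\{a} ⊢ =a=> q2
  q2 = 0\{a}\{a} ⊢ stopped
Coarsest stable partition (strong bisimilarity classes):
  B0 = {p0, q0}
  B1 = {p1, q1}
  B2 = {p2, q2}
p0 ∈ B0, q0 ∈ B0 → same block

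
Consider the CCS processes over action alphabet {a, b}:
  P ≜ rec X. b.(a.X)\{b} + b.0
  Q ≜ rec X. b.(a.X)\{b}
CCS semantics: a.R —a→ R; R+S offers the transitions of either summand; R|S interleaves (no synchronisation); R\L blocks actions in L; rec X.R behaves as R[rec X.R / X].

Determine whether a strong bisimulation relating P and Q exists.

Reachable graph of P (4 states):
  m0 = rec X. b.(a.X)\{b} + b.0 :: --b--▸ m1, --b--▸ m2
  m1 = (a.(rec X. b.(a.X)\{b} + b.0))\{b} :: --a--▸ m3
  m2 = 0 :: ∅
  m3 = (rec X. b.(a.X)\{b} + b.0)\{b} :: ∅
Reachable graph of Q (3 states):
  n0 = rec X. b.(a.X)\{b} :: --b--▸ n1
  n1 = (a.(rec X. b.(a.X)\{b}))\{b} :: --a--▸ n2
  n2 = (rec X. b.(a.X)\{b})\{b} :: ∅
Coarsest stable partition (strong bisimilarity classes):
  B0 = {m0}
  B1 = {m1, n1}
  B2 = {m2, m3, n2}
  B3 = {n0}
m0 ∈ B0, n0 ∈ B3 → different blocks

P ≁ Q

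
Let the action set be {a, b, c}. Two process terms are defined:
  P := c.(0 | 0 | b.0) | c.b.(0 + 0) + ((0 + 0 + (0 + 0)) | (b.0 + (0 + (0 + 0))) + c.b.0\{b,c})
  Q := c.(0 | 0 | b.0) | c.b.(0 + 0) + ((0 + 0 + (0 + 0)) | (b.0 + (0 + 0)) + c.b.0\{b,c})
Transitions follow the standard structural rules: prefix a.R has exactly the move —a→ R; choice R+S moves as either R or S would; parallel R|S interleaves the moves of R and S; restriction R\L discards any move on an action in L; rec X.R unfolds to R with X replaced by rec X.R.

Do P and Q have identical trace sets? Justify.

trace-equivalent

Reachable graph of P (12 states):
  m0 = c.(0 | 0 | b.0) | c.b.(0 + 0) + ((0 + 0 + (0 + 0)) | (b.0 + (0 + (0 + 0))) + c.b.0\{b,c}) ⊢ ··b··> m1, ··c··> m2, ··c··> m3, ··c··> m4
  m1 = (0 + 0 + (0 + 0)) | 0 ⊢ deadlocked
  m2 = 0 | 0 | b.0 | c.b.(0 + 0) ⊢ ··b··> m5, ··c··> m6
  m3 = b.0\{b,c} ⊢ ··b··> m7
  m4 = c.(0 | 0 | b.0) | b.(0 + 0) ⊢ ··b··> m8, ··c··> m6
  m5 = 0 | 0 | 0 | c.b.(0 + 0) ⊢ ··c··> m9
  m6 = 0 | 0 | b.0 | b.(0 + 0) ⊢ ··b··> m10, ··b··> m9
  m7 = 0\{b,c} ⊢ deadlocked
  m8 = c.(0 | 0 | b.0) | (0 + 0) ⊢ ··c··> m10
  m9 = 0 | 0 | 0 | b.(0 + 0) ⊢ ··b··> m11
  m10 = 0 | 0 | b.0 | (0 + 0) ⊢ ··b··> m11
  m11 = 0 | 0 | 0 | (0 + 0) ⊢ deadlocked
Reachable graph of Q (12 states):
  n0 = c.(0 | 0 | b.0) | c.b.(0 + 0) + ((0 + 0 + (0 + 0)) | (b.0 + (0 + 0)) + c.b.0\{b,c}) ⊢ ··b··> n1, ··c··> n2, ··c··> n3, ··c··> n4
  n1 = (0 + 0 + (0 + 0)) | 0 ⊢ deadlocked
  n2 = 0 | 0 | b.0 | c.b.(0 + 0) ⊢ ··b··> n5, ··c··> n6
  n3 = b.0\{b,c} ⊢ ··b··> n7
  n4 = c.(0 | 0 | b.0) | b.(0 + 0) ⊢ ··b··> n8, ··c··> n6
  n5 = 0 | 0 | 0 | c.b.(0 + 0) ⊢ ··c··> n9
  n6 = 0 | 0 | b.0 | b.(0 + 0) ⊢ ··b··> n10, ··b··> n9
  n7 = 0\{b,c} ⊢ deadlocked
  n8 = c.(0 | 0 | b.0) | (0 + 0) ⊢ ··c··> n10
  n9 = 0 | 0 | 0 | b.(0 + 0) ⊢ ··b··> n11
  n10 = 0 | 0 | b.0 | (0 + 0) ⊢ ··b··> n11
  n11 = 0 | 0 | 0 | (0 + 0) ⊢ deadlocked
Coarsest stable partition (strong bisimilarity classes):
  B0 = {m0, n0}
  B1 = {m2, m4, n2, n4}
  B2 = {m6, n6}
  B3 = {m10, m3, m9, n10, n3, n9}
  B4 = {m1, m11, m7, n1, n11, n7}
  B5 = {m5, m8, n5, n8}
m0 ∈ B0, n0 ∈ B0 → same block
Bisimilar ⇒ trace-equivalent.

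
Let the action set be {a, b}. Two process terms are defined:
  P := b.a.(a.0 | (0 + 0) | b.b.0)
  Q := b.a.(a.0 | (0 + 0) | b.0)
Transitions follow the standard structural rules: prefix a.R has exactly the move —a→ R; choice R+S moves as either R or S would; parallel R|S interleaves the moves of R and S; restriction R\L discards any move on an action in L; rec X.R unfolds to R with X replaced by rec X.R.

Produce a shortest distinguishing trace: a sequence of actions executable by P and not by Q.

P's transition system — 8 states:
  u0 = b.a.(a.0 | (0 + 0) | b.b.0) → -b-> u1
  u1 = a.(a.0 | (0 + 0) | b.b.0) → -a-> u2
  u2 = a.0 | (0 + 0) | b.b.0 → -a-> u3, -b-> u4
  u3 = 0 | (0 + 0) | b.b.0 → -b-> u5
  u4 = a.0 | (0 + 0) | b.0 → -a-> u5, -b-> u6
  u5 = 0 | (0 + 0) | b.0 → -b-> u7
  u6 = a.0 | (0 + 0) | 0 → -a-> u7
  u7 = 0 | (0 + 0) | 0 → deadlocked
Q's transition system — 6 states:
  v0 = b.a.(a.0 | (0 + 0) | b.0) → -b-> v1
  v1 = a.(a.0 | (0 + 0) | b.0) → -a-> v2
  v2 = a.0 | (0 + 0) | b.0 → -a-> v3, -b-> v4
  v3 = 0 | (0 + 0) | b.0 → -b-> v5
  v4 = a.0 | (0 + 0) | 0 → -a-> v5
  v5 = 0 | (0 + 0) | 0 → deadlocked
Executing babb from P (initial set {u0}):
  after b @ step 1: {u1}
  after a @ step 2: {u2}
  after b @ step 3: {u4}
  after b @ step 4: {u6}
  P completes σ.
Executing babb from Q (initial set {v0}):
  after b @ step 1: {v1}
  after a @ step 2: {v2}
  after b @ step 3: {v4}
  after b @ step 4: ∅ (Q stuck)

babb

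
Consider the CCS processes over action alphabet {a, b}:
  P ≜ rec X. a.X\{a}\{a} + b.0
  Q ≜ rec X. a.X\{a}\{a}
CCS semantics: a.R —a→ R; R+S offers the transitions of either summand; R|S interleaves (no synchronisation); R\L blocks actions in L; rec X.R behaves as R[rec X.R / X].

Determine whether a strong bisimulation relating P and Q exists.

P's transition system — 4 states:
  u0 = rec X. a.X\{a}\{a} + b.0 | --a--▸ u1, --b--▸ u2
  u1 = (rec X. a.X\{a}\{a} + b.0)\{a}\{a} | --b--▸ u3
  u2 = 0 | ∅
  u3 = 0\{a}\{a} | ∅
Q's transition system — 2 states:
  v0 = rec X. a.X\{a}\{a} | --a--▸ v1
  v1 = (rec X. a.X\{a}\{a})\{a}\{a} | ∅
Bisimilarity quotient blocks:
  B0 = {u0}
  B1 = {u1}
  B2 = {u2, u3, v1}
  B3 = {v0}
u0 ∈ B0, v0 ∈ B3 → different blocks

P ≁ Q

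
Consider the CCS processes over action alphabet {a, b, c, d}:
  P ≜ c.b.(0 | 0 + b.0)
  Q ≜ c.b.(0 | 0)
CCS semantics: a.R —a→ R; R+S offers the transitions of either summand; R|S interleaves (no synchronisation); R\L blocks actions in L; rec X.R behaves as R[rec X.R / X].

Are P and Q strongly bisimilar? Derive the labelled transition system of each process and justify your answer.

not bisimilar

LTS(P): 4 reachable states
  m0 = c.b.(0 | 0 + b.0) → ··c··> m1
  m1 = b.(0 | 0 + b.0) → ··b··> m2
  m2 = 0 | 0 + b.0 → ··b··> m3
  m3 = 0 → stopped
LTS(Q): 3 reachable states
  n0 = c.b.(0 | 0) → ··c··> n1
  n1 = b.(0 | 0) → ··b··> n2
  n2 = 0 | 0 → stopped
Coarsest stable partition (strong bisimilarity classes):
  B0 = {m0}
  B1 = {m1}
  B2 = {m2, n1}
  B3 = {m3, n2}
  B4 = {n0}
m0 ∈ B0, n0 ∈ B4 → different blocks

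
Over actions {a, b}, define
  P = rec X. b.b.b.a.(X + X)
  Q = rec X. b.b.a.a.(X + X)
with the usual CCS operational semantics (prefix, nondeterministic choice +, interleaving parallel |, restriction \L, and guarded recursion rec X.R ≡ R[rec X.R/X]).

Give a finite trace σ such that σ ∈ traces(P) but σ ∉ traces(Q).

LTS(P): 5 reachable states
  s0 = rec X. b.b.b.a.(X + X) → -b-> s1
  s1 = b.b.a.((rec X. b.b.b.a.(X + X)) + (rec X. b.b.b.a.(X + X))) → -b-> s2
  s2 = b.a.((rec X. b.b.b.a.(X + X)) + (rec X. b.b.b.a.(X + X))) → -b-> s3
  s3 = a.((rec X. b.b.b.a.(X + X)) + (rec X. b.b.b.a.(X + X))) → -a-> s4
  s4 = (rec X. b.b.b.a.(X + X)) + (rec X. b.b.b.a.(X + X)) → -b-> s1
LTS(Q): 5 reachable states
  t0 = rec X. b.b.a.a.(X + X) → -b-> t1
  t1 = b.a.a.((rec X. b.b.a.a.(X + X)) + (rec X. b.b.a.a.(X + X))) → -b-> t2
  t2 = a.a.((rec X. b.b.a.a.(X + X)) + (rec X. b.b.a.a.(X + X))) → -a-> t3
  t3 = a.((rec X. b.b.a.a.(X + X)) + (rec X. b.b.a.a.(X + X))) → -a-> t4
  t4 = (rec X. b.b.a.a.(X + X)) + (rec X. b.b.a.a.(X + X)) → -b-> t1
Run σ = ⟨bbb⟩ on P: start {s0}
  [1] b ⇒ {s1}
  [2] b ⇒ {s2}
  [3] b ⇒ {s3}
  P completes σ.
Run σ = ⟨bbb⟩ on Q: start {t0}
  [1] b ⇒ {t1}
  [2] b ⇒ {t2}
  [3] b ⇒ ∅ (Q stuck)

bbb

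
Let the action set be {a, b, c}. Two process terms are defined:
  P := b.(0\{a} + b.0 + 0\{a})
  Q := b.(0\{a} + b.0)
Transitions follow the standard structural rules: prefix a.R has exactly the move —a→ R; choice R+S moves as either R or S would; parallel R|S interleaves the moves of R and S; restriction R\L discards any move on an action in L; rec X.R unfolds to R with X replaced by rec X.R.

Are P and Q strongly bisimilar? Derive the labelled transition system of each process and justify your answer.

P's transition system — 3 states:
  s0 = b.(0\{a} + b.0 + 0\{a}) has moves ··b··> s1
  s1 = 0\{a} + b.0 + 0\{a} has moves ··b··> s2
  s2 = 0 has moves stopped
Q's transition system — 3 states:
  t0 = b.(0\{a} + b.0) has moves ··b··> t1
  t1 = 0\{a} + b.0 has moves ··b··> t2
  t2 = 0 has moves stopped
Bisimilarity quotient blocks:
  B0 = {s0, t0}
  B1 = {s1, t1}
  B2 = {s2, t2}
s0 ∈ B0, t0 ∈ B0 → same block

P ~ Q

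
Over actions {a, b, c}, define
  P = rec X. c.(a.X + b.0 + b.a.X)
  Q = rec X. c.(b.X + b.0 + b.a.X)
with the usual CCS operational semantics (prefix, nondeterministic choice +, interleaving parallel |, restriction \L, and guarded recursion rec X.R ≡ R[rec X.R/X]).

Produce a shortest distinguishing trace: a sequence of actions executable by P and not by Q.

ca

LTS(P): 4 reachable states
  m0 = rec X. c.(a.X + b.0 + b.a.X) → —c→ m1
  m1 = a.(rec X. c.(a.X + b.0 + b.a.X)) + b.0 + b.a.(rec X. c.(a.X + b.0 + b.a.X)) → —a→ m0, —b→ m2, —b→ m3
  m2 = 0 → (no moves)
  m3 = a.(rec X. c.(a.X + b.0 + b.a.X)) → —a→ m0
LTS(Q): 4 reachable states
  n0 = rec X. c.(b.X + b.0 + b.a.X) → —c→ n1
  n1 = b.(rec X. c.(b.X + b.0 + b.a.X)) + b.0 + b.a.(rec X. c.(b.X + b.0 + b.a.X)) → —b→ n0, —b→ n2, —b→ n3
  n2 = 0 → (no moves)
  n3 = a.(rec X. c.(b.X + b.0 + b.a.X)) → —a→ n0
Executing ca from P (initial set {m0}):
  [1] c ⇒ {m1}
  [2] a ⇒ {m0}
  ✓ P
Executing ca from Q (initial set {n0}):
  [1] c ⇒ {n1}
  [2] a ⇒ ∅  — Q cannot continue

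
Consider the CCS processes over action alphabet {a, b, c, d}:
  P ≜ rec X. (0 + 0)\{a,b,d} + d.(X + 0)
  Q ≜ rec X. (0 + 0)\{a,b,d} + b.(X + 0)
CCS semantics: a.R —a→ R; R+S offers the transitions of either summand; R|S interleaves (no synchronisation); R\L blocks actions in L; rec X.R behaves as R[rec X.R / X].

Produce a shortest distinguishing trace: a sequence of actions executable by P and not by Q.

Reachable graph of P (2 states):
  u0 = rec X. (0 + 0)\{a,b,d} + d.(X + 0) has moves —d→ u1
  u1 = (rec X. (0 + 0)\{a,b,d} + d.(X + 0)) + 0 has moves —d→ u1
Reachable graph of Q (2 states):
  v0 = rec X. (0 + 0)\{a,b,d} + b.(X + 0) has moves —b→ v1
  v1 = (rec X. (0 + 0)\{a,b,d} + b.(X + 0)) + 0 has moves —b→ v1
Run σ = ⟨d⟩ on P: start {u0}
  [1] d ⇒ {u1}
  P completes σ.
Run σ = ⟨d⟩ on Q: start {v0}
  [1] d ⇒ no successor for Q

d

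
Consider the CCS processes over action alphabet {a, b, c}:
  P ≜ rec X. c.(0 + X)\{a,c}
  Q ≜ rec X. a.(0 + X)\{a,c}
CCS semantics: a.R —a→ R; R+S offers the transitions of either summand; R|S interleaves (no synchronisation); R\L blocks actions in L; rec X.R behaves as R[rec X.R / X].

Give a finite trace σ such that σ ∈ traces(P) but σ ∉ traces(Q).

P's transition system — 2 states:
  m0 = rec X. c.(0 + X)\{a,c} | —c→ m1
  m1 = (0 + (rec X. c.(0 + X)\{a,c}))\{a,c} | (no moves)
Q's transition system — 2 states:
  n0 = rec X. a.(0 + X)\{a,c} | —a→ n1
  n1 = (0 + (rec X. a.(0 + X)\{a,c}))\{a,c} | (no moves)
Executing c from P (initial set {m0}):
  after c @ step 1: {m1}
  — P admits the full trace.
Executing c from Q (initial set {n0}):
  after c @ step 1: ∅ (Q stuck)

c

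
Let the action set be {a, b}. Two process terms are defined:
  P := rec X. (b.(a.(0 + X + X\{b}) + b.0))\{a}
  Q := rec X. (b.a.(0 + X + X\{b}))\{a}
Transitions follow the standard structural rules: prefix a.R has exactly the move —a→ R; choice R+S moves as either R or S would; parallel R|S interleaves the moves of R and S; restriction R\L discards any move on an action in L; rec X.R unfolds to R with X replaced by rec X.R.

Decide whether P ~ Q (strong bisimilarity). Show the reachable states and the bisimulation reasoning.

P ≁ Q

Reachable graph of P (3 states):
  m0 = rec X. (b.(a.(0 + X + X\{b}) + b.0))\{a} | =b=> m1
  m1 = (a.(0 + (rec X. (b.(a.(0 + X + X\{b}) + b.0))\{a}) + (rec X. (b.(a.(0 + X + X\{b}) + b.0))\{a})\{b}) + b.0)\{a} | =b=> m2
  m2 = 0\{a} | deadlocked
Reachable graph of Q (2 states):
  n0 = rec X. (b.a.(0 + X + X\{b}))\{a} | =b=> n1
  n1 = (a.(0 + (rec X. (b.a.(0 + X + X\{b}))\{a}) + (rec X. (b.a.(0 + X + X\{b}))\{a})\{b}))\{a} | deadlocked
Partition-refinement fixed point:
  B0 = {m0}
  B1 = {m1, n0}
  B2 = {m2, n1}
m0 ∈ B0, n0 ∈ B1 → different blocks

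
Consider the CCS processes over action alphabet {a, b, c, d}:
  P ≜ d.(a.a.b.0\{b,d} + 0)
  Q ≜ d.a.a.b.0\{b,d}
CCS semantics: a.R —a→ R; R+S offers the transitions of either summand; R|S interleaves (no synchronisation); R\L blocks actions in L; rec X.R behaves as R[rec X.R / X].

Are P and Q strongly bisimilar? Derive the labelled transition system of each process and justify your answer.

Reachable graph of P (5 states):
  s0 = d.(a.a.b.0\{b,d} + 0) | -d-> s1
  s1 = a.a.b.0\{b,d} + 0 | -a-> s2
  s2 = a.b.0\{b,d} | -a-> s3
  s3 = b.0\{b,d} | -b-> s4
  s4 = 0\{b,d} | deadlocked
Reachable graph of Q (5 states):
  t0 = d.a.a.b.0\{b,d} | -d-> t1
  t1 = a.a.b.0\{b,d} | -a-> t2
  t2 = a.b.0\{b,d} | -a-> t3
  t3 = b.0\{b,d} | -b-> t4
  t4 = 0\{b,d} | deadlocked
Bisimilarity quotient blocks:
  B0 = {s0, t0}
  B1 = {s1, t1}
  B2 = {s2, t2}
  B3 = {s3, t3}
  B4 = {s4, t4}
s0 ∈ B0, t0 ∈ B0 → same block

P ~ Q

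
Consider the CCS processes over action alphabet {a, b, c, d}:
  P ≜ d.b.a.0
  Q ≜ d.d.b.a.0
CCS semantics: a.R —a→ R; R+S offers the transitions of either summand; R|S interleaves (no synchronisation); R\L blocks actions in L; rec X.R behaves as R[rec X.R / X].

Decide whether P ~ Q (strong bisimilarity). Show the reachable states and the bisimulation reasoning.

P ≁ Q

Reachable graph of P (4 states):
  s0 = d.b.a.0 → --d--▸ s1
  s1 = b.a.0 → --b--▸ s2
  s2 = a.0 → --a--▸ s3
  s3 = 0 → ·
Reachable graph of Q (5 states):
  t0 = d.d.b.a.0 → --d--▸ t1
  t1 = d.b.a.0 → --d--▸ t2
  t2 = b.a.0 → --b--▸ t3
  t3 = a.0 → --a--▸ t4
  t4 = 0 → ·
Partition-refinement fixed point:
  B0 = {s0, t1}
  B1 = {s1, t2}
  B2 = {s2, t3}
  B3 = {s3, t4}
  B4 = {t0}
s0 ∈ B0, t0 ∈ B4 → different blocks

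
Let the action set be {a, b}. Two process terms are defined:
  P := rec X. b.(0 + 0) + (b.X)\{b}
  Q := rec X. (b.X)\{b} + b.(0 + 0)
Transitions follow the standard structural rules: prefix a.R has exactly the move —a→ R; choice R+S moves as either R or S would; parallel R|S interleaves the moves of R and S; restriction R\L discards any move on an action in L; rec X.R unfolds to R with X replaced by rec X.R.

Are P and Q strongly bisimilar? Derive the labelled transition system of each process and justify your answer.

LTS(P): 2 reachable states
  s0 = rec X. b.(0 + 0) + (b.X)\{b} ⊢ =b=> s1
  s1 = 0 + 0 ⊢ (no moves)
LTS(Q): 2 reachable states
  t0 = rec X. (b.X)\{b} + b.(0 + 0) ⊢ =b=> t1
  t1 = 0 + 0 ⊢ (no moves)
Bisimilarity quotient blocks:
  B0 = {s0, t0}
  B1 = {s1, t1}
s0 ∈ B0, t0 ∈ B0 → same block

P ~ Q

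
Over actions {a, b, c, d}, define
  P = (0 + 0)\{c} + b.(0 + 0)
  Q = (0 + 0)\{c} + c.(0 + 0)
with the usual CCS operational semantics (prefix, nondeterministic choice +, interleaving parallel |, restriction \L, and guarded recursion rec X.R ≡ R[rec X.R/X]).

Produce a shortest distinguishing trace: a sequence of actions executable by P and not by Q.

P's transition system — 2 states:
  u0 = (0 + 0)\{c} + b.(0 + 0) | ··b··> u1
  u1 = 0 + 0 | ·
Q's transition system — 2 states:
  v0 = (0 + 0)\{c} + c.(0 + 0) | ··c··> v1
  v1 = 0 + 0 | ·
Executing b from P (initial set {u0}):
  step 1 (b): {u1}
  — P admits the full trace.
Executing b from Q (initial set {v0}):
  step 1 (b): ∅  — Q cannot continue

b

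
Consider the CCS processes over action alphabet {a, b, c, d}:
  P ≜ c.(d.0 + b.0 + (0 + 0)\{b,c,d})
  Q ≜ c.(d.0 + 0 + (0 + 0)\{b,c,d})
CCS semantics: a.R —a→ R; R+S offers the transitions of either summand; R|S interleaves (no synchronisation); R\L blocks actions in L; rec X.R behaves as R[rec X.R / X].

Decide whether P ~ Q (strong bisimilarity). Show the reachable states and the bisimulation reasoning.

Reachable graph of P (3 states):
  m0 = c.(d.0 + b.0 + (0 + 0)\{b,c,d}) | ··c··> m1
  m1 = d.0 + b.0 + (0 + 0)\{b,c,d} | ··b··> m2, ··d··> m2
  m2 = 0 | stopped
Reachable graph of Q (3 states):
  n0 = c.(d.0 + 0 + (0 + 0)\{b,c,d}) | ··c··> n1
  n1 = d.0 + 0 + (0 + 0)\{b,c,d} | ··d··> n2
  n2 = 0 | stopped
Bisimilarity quotient blocks:
  B0 = {m0}
  B1 = {m1}
  B2 = {m2, n2}
  B3 = {n0}
  B4 = {n1}
m0 ∈ B0, n0 ∈ B3 → different blocks

P ≁ Q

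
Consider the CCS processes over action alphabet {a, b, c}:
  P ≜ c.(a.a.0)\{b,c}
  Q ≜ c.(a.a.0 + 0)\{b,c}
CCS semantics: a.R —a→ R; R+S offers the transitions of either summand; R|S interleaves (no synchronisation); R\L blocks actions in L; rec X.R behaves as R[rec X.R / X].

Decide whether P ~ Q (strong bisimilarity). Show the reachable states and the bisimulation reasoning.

P's transition system — 4 states:
  u0 = c.(a.a.0)\{b,c} | --c--▸ u1
  u1 = (a.a.0)\{b,c} | --a--▸ u2
  u2 = (a.0)\{b,c} | --a--▸ u3
  u3 = 0\{b,c} | stopped
Q's transition system — 4 states:
  v0 = c.(a.a.0 + 0)\{b,c} | --c--▸ v1
  v1 = (a.a.0 + 0)\{b,c} | --a--▸ v2
  v2 = (a.0)\{b,c} | --a--▸ v3
  v3 = 0\{b,c} | stopped
Bisimilarity quotient blocks:
  B0 = {u0, v0}
  B1 = {u1, v1}
  B2 = {u2, v2}
  B3 = {u3, v3}
u0 ∈ B0, v0 ∈ B0 → same block

P ~ Q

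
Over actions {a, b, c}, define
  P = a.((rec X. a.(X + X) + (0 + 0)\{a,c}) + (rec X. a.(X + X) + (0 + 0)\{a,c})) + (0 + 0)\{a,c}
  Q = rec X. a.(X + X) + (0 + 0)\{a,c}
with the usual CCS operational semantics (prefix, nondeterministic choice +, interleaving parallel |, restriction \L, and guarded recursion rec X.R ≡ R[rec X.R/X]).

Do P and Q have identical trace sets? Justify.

Reachable graph of P (2 states):
  s0 = a.((rec X. a.(X + X) + (0 + 0)\{a,c}) + (rec X. a.(X + X) + (0 + 0)\{a,c})) + (0 + 0)\{a,c} has moves —a→ s1
  s1 = (rec X. a.(X + X) + (0 + 0)\{a,c}) + (rec X. a.(X + X) + (0 + 0)\{a,c}) has moves —a→ s1
Reachable graph of Q (2 states):
  t0 = rec X. a.(X + X) + (0 + 0)\{a,c} has moves —a→ t1
  t1 = (rec X. a.(X + X) + (0 + 0)\{a,c}) + (rec X. a.(X + X) + (0 + 0)\{a,c}) has moves —a→ t1
Coarsest stable partition (strong bisimilarity classes):
  B0 = {s0, s1, t0, t1}
s0 ∈ B0, t0 ∈ B0 → same block
Bisimilar ⇒ trace-equivalent.

traces(P) = traces(Q)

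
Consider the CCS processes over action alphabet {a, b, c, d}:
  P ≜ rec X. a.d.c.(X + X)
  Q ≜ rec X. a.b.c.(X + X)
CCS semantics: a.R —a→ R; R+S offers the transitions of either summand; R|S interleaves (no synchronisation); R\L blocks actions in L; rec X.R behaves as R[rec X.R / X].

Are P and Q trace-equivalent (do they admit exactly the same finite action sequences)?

NO — witness ⟨ad⟩

P's transition system — 4 states:
  m0 = rec X. a.d.c.(X + X) | ··a··> m1
  m1 = d.c.((rec X. a.d.c.(X + X)) + (rec X. a.d.c.(X + X))) | ··d··> m2
  m2 = c.((rec X. a.d.c.(X + X)) + (rec X. a.d.c.(X + X))) | ··c··> m3
  m3 = (rec X. a.d.c.(X + X)) + (rec X. a.d.c.(X + X)) | ··a··> m1
Q's transition system — 4 states:
  n0 = rec X. a.b.c.(X + X) | ··a··> n1
  n1 = b.c.((rec X. a.b.c.(X + X)) + (rec X. a.b.c.(X + X))) | ··b··> n2
  n2 = c.((rec X. a.b.c.(X + X)) + (rec X. a.b.c.(X + X))) | ··c··> n3
  n3 = (rec X. a.b.c.(X + X)) + (rec X. a.b.c.(X + X)) | ··a··> n1
Trace ⟨ad⟩ through P, begin at {m0}:
  [1] a ⇒ {m1}
  [2] d ⇒ {m2}
  P completes σ.
Trace ⟨ad⟩ through Q, begin at {n0}:
  [1] a ⇒ {n1}
  [2] d ⇒ no successor for Q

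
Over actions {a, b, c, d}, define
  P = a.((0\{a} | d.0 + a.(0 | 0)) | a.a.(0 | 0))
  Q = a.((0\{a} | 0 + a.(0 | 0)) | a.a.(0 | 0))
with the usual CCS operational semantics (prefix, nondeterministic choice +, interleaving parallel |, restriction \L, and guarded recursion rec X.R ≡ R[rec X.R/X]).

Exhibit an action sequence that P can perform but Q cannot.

ad

LTS(P): 10 reachable states
  s0 = a.((0\{a} | d.0 + a.(0 | 0)) | a.a.(0 | 0)) → ··a··> s1
  s1 = (0\{a} | d.0 + a.(0 | 0)) | a.a.(0 | 0) → ··a··> s2, ··a··> s3, ··d··> s4
  s2 = (0\{a} | d.0 + a.(0 | 0)) | a.(0 | 0) → ··a··> s5, ··a··> s6, ··d··> s7
  s3 = 0 | 0 | a.a.(0 | 0) → ··a··> s6
  s4 = 0\{a} | 0 | a.a.(0 | 0) → ··a··> s7
  s5 = (0\{a} | d.0 + a.(0 | 0)) | (0 | 0) → ··a··> s8, ··d··> s9
  s6 = 0 | 0 | a.(0 | 0) → ··a··> s8
  s7 = 0\{a} | 0 | a.(0 | 0) → ··a··> s9
  s8 = 0 | 0 | (0 | 0) → ∅
  s9 = 0\{a} | 0 | (0 | 0) → ∅
LTS(Q): 7 reachable states
  t0 = a.((0\{a} | 0 + a.(0 | 0)) | a.a.(0 | 0)) → ··a··> t1
  t1 = (0\{a} | 0 + a.(0 | 0)) | a.a.(0 | 0) → ··a··> t2, ··a··> t3
  t2 = (0\{a} | 0 + a.(0 | 0)) | a.(0 | 0) → ··a··> t4, ··a··> t5
  t3 = 0 | 0 | a.a.(0 | 0) → ··a··> t5
  t4 = (0\{a} | 0 + a.(0 | 0)) | (0 | 0) → ··a··> t6
  t5 = 0 | 0 | a.(0 | 0) → ··a··> t6
  t6 = 0 | 0 | (0 | 0) → ∅
Run σ = ⟨ad⟩ on P: start {s0}
  [1] a ⇒ {s1}
  [2] d ⇒ {s4}
  ✓ P
Run σ = ⟨ad⟩ on Q: start {t0}
  [1] a ⇒ {t1}
  [2] d ⇒ ∅  — Q cannot continue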